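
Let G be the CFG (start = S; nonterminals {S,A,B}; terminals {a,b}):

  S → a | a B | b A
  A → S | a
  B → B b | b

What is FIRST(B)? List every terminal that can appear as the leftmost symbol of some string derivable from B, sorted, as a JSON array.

Compute FIRST by fixpoint:
round 1:
  A via A→a: +{a}
  B via B→b: +{b}
  S via S→a: +{a}
  S via S→b A: +{b}
  FIRST[S]={a,b}  FIRST[A]={a}  FIRST[B]={b}
round 2:
  A via A→S: +{b}
  FIRST[S]={a,b}  FIRST[A]={a,b}  FIRST[B]={b}
round 3: (no change)
  FIRST[S]={a,b}  FIRST[A]={a,b}  FIRST[B]={b}

FIRST(B) = ["b"]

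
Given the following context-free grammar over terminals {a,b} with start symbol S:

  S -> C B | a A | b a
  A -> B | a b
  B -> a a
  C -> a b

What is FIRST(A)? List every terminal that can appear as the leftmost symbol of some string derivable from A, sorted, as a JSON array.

Compute FIRST by fixpoint:
[1]
  A via A→a b: +{a}
  B via B→a a: +{a}
  C via C→a b: +{a}
  S via S→C B: +{a}
  S via S→b a: +{b}
  S: {a,b}  A: {a}  B: {a}  C: {a}
[2] done
  S: {a,b}  A: {a}  B: {a}  C: {a}

FIRST(A) = ["a"]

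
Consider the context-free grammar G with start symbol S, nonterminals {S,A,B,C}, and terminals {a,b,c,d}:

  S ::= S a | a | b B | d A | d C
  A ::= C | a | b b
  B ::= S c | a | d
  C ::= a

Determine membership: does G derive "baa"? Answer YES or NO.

CNF form of G:
  S -> S T2 | T0 B | T3 A | T3 C | a
  A -> T0 T0 | a
  B -> S T1 | a | d
  C -> a
  T0 -> b
  T1 -> c
  T2 -> a
  T3 -> d

CYK table (by increasing span):
  [0..0]={T0}  "b"  orig:{}
  [1..1]={A,B,C,S,T2}  "a"  orig:{A,B,C,S}
  [2..2]={A,B,C,S,T2}  "a"  orig:{A,B,C,S}
  [0..1]={S}  "ba"
  [1..2]={S}  "aa"
  [0..2]={S}  "baa"

S ∈ T[0,2] ⇒ YES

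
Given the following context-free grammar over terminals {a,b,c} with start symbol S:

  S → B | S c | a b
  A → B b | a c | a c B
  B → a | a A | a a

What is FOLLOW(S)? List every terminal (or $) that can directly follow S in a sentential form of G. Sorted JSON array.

FIRST iteration:
[1]
  A via A→a c: +{a}
  B via B→a: +{a}
  S via S→B: +{a}
  FIRST[S]={a}  FIRST[A]={a}  FIRST[B]={a}
[2] — fixpoint
  FIRST[S]={a}  FIRST[A]={a}  FIRST[B]={a}

Compute FOLLOW by fixpoint:
FOLLOW(S) := {$}
pass 1:
  A→B b: FOLLOW(B) ⊇ FIRST(b) = {b}; new: +{b}
  B→a A: FOLLOW(A) ⊇ FOLLOW(B) ⊇ {b}; new: +{b}
  S→B: FOLLOW(B) ⊇ FOLLOW(S) ⊇ {$}; new: +{$}
  S→S c: FOLLOW(S) ⊇ FIRST(c) = {c}; new: +{c}
  S: {$,c}  A: {b}  B: {$,b}
pass 2:
  B→a A: FOLLOW(A) ⊇ FOLLOW(B) ⊇ {$,b}; new: +{$}
  S→B: FOLLOW(B) ⊇ FOLLOW(S) ⊇ {$,c}; new: +{c}
  S: {$,c}  A: {$,b}  B: {$,b,c}
pass 3:
  B→a A: FOLLOW(A) ⊇ FOLLOW(B) ⊇ {$,b,c}; new: +{c}
  S: {$,c}  A: {$,b,c}  B: {$,b,c}
pass 4: (stable)
  S: {$,c}  A: {$,b,c}  B: {$,b,c}

FOLLOW(S) = ["$", "c"]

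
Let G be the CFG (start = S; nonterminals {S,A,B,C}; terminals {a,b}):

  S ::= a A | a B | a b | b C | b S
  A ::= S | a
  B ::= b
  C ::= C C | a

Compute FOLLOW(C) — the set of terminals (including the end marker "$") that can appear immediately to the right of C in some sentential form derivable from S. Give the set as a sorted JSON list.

FIRST iteration:
iter 1:
  A via A→a: +{a}
  B via B→b: +{b}
  C via C→a: +{a}
  S via S→a A: +{a}
  S via S→b C: +{b}
  FIRST(S)={a,b}  FIRST(A)={a}  FIRST(B)={b}  FIRST(C)={a}
iter 2:
  A via A→S: +{b}
  FIRST(S)={a,b}  FIRST(A)={a,b}  FIRST(B)={b}  FIRST(C)={a}
iter 3: (stable)
  FIRST(S)={a,b}  FIRST(A)={a,b}  FIRST(B)={b}  FIRST(C)={a}

FOLLOW iteration:
initialize: $ ∈ FOLLOW(S)
pass 1:
  C→C C: FOLLOW(C) ⊇ FIRST(C) = {a}; new: +{a}
  S→a A: FOLLOW(A) ⊇ FOLLOW(S) ⊇ {$}; new: +{$}
  S→a B: FOLLOW(B) ⊇ FOLLOW(S) ⊇ {$}; new: +{$}
  S→b C: FOLLOW(C) ⊇ FOLLOW(S) ⊇ {$}; new: +{$}
  FOLLOW[S]={$}  FOLLOW[A]={$}  FOLLOW[B]={$}  FOLLOW[C]={$,a}
pass 2: done
  FOLLOW[S]={$}  FOLLOW[A]={$}  FOLLOW[B]={$}  FOLLOW[C]={$,a}

FOLLOW(C) = ["$", "a"]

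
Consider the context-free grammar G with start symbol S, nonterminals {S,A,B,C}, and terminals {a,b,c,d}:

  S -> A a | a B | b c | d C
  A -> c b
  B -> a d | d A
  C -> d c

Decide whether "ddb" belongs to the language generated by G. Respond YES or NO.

Convert to CNF:
  S -> A T2 | T1 T0 | T2 B | T3 C
  A -> T0 T1
  B -> T2 T3 | T3 A
  C -> T3 T0
  T0 -> c
  T1 -> b
  T2 -> a
  T3 -> d

CYK table (by increasing span):
  T[0,0] 'd' = {T3}  orig:{}
  T[1,1] 'd' = {T3}  orig:{}
  T[2,2] 'b' = {T1}  orig:{}
  T[0,1] 'dd' = ∅
  T[1,2] 'db' = ∅
  T[0,2] 'ddb' = ∅

S ∉ T[0,2] ⇒ NO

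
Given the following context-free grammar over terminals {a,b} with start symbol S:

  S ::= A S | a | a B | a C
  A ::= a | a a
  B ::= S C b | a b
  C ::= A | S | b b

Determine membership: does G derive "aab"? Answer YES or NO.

CNF form of G:
  S -> A S | T0 B | T0 C | a
  A -> T0 T0 | a
  B -> S X2 | T0 T1
  C -> A S | T0 B | T0 C | T0 T0 | T1 T1 | a
  T0 -> a
  T1 -> b
  X2 -> C T1

Fill CYK table bottom-up:
  T[0,0] 'a' = {A,C,S,T0}  orig:{A,C,S}
  T[1,1] 'a' = {A,C,S,T0}  orig:{A,C,S}
  T[2,2] 'b' = {T1}  orig:{}
  T[0,1] 'aa' = {A,C,S}
  T[1,2] 'ab' = {B,X2}  orig:{B}
  T[0,2] 'aab' = {B,C,S,X2}  orig:{B,C,S}

S ∈ T[0,2] ⇒ YES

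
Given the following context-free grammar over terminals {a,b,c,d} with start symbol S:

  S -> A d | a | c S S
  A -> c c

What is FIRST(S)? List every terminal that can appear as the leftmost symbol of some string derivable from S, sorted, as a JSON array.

Compute FIRST by fixpoint:
[1]
  A via A→c c: +{c}
  S via S→A d: +{c}
  S via S→a: +{a}
  FIRST(S)={a,c}  FIRST(A)={c}
[2] done
  FIRST(S)={a,c}  FIRST(A)={c}

FIRST(S) = ["a", "c"]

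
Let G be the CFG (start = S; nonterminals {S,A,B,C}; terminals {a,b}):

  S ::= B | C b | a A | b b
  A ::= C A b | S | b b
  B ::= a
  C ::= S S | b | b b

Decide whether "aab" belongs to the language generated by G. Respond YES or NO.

CNF form of G:
  S -> C T0 | T0 T0 | T1 A | a
  A -> C T0 | C X2 | T0 T0 | T1 A | a
  B -> a
  C -> S S | T0 T0 | b
  T0 -> b
  T1 -> a
  X2 -> A T0

CYK table (by increasing span):
  [0..0]={A,B,S,T1}  "a"  orig:{A,B,S}
  [1..1]={A,B,S,T1}  "a"  orig:{A,B,S}
  [2..2]={C,T0}  "b"  orig:{C}
  [0..1]={A,C,S}  "aa"
  [1..2]={X2}  "ab"  orig:{}
  [0..2]={A,S,X2}  "aab"  orig:{A,S}

S ∈ T[0,2] ⇒ YES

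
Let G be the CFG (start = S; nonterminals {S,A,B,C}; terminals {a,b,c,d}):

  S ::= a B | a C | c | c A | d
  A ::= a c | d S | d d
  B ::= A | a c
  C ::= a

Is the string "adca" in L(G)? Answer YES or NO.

Convert to CNF:
  S -> T0 B | T0 C | T1 A | c | d
  A -> T0 T1 | T2 S | T2 T2
  B -> T0 T1 | T2 S | T2 T2
  C -> a
  T0 -> a
  T1 -> c
  T2 -> d

CYK fill:
  [0..0]={C,T0}  "a"  orig:{C}
  [1..1]={S,T2}  "d"  orig:{S}
  [2..2]={S,T1}  "c"  orig:{S}
  [3..3]={C,T0}  "a"  orig:{C}
  [0..1]=∅  "ad"
  [1..2]={A,B}  "dc"
  [2..3]=∅  "ca"
  [0..2]={S}  "adc"
  [1..3]=∅  "dca"
  [0..3]=∅  "adca"

S ∉ T[0,3] ⇒ NO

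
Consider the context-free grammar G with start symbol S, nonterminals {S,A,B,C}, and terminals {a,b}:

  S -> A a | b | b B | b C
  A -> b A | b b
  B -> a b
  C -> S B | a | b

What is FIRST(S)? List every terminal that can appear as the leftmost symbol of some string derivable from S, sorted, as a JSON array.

Compute FIRST by fixpoint:
[1]
  A via A→b A: +{b}
  B via B→a b: +{a}
  C via C→a: +{a}
  C via C→b: +{b}
  S via S→A a: +{b}
  FIRST[S]={b}  FIRST[A]={b}  FIRST[B]={a}  FIRST[C]={a,b}
[2] — fixpoint
  FIRST[S]={b}  FIRST[A]={b}  FIRST[B]={a}  FIRST[C]={a,b}

FIRST(S) = ["b"]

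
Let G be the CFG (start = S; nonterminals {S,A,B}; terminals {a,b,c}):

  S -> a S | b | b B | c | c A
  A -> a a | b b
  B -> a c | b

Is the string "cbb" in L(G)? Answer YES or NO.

CNF form of G:
  S -> T0 S | T1 B | T2 A | b | c
  A -> T0 T0 | T1 T1
  B -> T0 T2 | b
  T0 -> a
  T1 -> b
  T2 -> c

Fill CYK table bottom-up:
  cell(0,0) c: {S,T2}  orig:{S}
  cell(1,1) b: {B,S,T1}  orig:{B,S}
  cell(2,2) b: {B,S,T1}  orig:{B,S}
  cell(0,1) cb: ∅
  cell(1,2) bb: {A,S}
  cell(0,2) cbb: {S}

S ∈ T[0,2] ⇒ YES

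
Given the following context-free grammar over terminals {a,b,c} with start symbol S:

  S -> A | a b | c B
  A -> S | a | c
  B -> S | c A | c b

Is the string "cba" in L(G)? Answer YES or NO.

CNF form of G:
  S -> T0 T1 | T2 B | a | c
  A -> T0 T1 | T2 B | a | c
  B -> T0 T1 | T2 A | T2 B | T2 T1 | a | c
  T0 -> a
  T1 -> b
  T2 -> c

CYK fill:
  T[0,0] 'c' = {A,B,S,T2}  orig:{A,B,S}
  T[1,1] 'b' = {T1}  orig:{}
  T[2,2] 'a' = {A,B,S,T0}  orig:{A,B,S}
  T[0,1] 'cb' = {B}
  T[1,2] 'ba' = ∅
  T[0,2] 'cba' = ∅

S ∉ T[0,2] ⇒ NO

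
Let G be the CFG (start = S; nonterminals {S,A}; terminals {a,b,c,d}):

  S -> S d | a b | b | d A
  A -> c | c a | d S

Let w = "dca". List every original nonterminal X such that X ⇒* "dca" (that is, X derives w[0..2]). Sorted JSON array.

CNF form of G:
  S -> S T2 | T1 T3 | T2 A | b
  A -> T0 T1 | T2 S | c
  T0 -> c
  T1 -> a
  T2 -> d
  T3 -> b

CYK fill (cells [i..j] with 0 ≤ i ≤ j ≤ 2 only):
  cell(0,0) d: {T2}  orig:{}
  cell(1,1) c: {A,T0}  orig:{A}
  cell(2,2) a: {T1}  orig:{}
  cell(0,1) dc: {S}
  cell(1,2) ca: {A}
  cell(0,2) dca: {S}

Original NTs in T[0,2] deriving "dca": ["S"]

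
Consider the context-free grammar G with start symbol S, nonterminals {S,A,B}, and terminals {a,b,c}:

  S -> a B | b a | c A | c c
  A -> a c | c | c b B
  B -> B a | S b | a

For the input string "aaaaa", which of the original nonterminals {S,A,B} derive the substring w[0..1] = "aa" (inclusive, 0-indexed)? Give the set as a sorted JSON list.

CNF form of G:
  S -> T0 B | T1 A | T1 T1 | T2 T0
  A -> T0 T1 | T1 X3 | c
  B -> B T0 | S T2 | a
  T0 -> a
  T1 -> c
  T2 -> b
  X3 -> T2 B

CYK fill (cells [i..j] with 0 ≤ i ≤ j ≤ 1 only):
  cell(0,0) a: {B,T0}  orig:{B}
  cell(1,1) a: {B,T0}  orig:{B}
  cell(0,1) aa: {B,S}

Original NTs in T[0,1] deriving "aa": ["B", "S"]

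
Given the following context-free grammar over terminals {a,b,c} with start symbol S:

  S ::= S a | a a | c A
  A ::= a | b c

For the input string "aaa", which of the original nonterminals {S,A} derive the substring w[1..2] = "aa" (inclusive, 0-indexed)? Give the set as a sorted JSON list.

Convert to CNF:
  S -> S T2 | T1 A | T2 T2
  A -> T0 T1 | a
  T0 -> b
  T1 -> c
  T2 -> a

Fill CYK table bottom-up (cells [i..j] with 1 ≤ i ≤ j ≤ 2 only):
  cell(1,1) a: {A,T2}  orig:{A}
  cell(2,2) a: {A,T2}  orig:{A}
  cell(1,2) aa: {S}

Original NTs in T[1,2] deriving "aa": ["S"]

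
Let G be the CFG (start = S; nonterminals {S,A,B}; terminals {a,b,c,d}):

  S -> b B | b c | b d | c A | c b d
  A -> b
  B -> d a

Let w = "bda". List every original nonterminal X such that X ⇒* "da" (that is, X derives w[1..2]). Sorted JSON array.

CNF form of G:
  S -> T2 B | T2 T0 | T2 T3 | T3 A | T3 X4
  A -> b
  B -> T0 T1
  T0 -> d
  T1 -> a
  T2 -> b
  T3 -> c
  X4 -> T2 T0

CYK table (by increasing span) — only the sub-triangle for w[1..2]:
  [1..1]={T0}  "d"  orig:{}
  [2..2]={T1}  "a"  orig:{}
  [1..2]={B}  "da"

Original NTs in T[1,2] deriving "da": ["B"]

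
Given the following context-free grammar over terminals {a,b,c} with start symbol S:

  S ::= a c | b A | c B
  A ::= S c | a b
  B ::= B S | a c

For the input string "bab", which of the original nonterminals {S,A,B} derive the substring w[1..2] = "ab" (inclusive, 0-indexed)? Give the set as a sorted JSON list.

Convert to CNF:
  S -> T0 B | T1 T0 | T2 A
  A -> S T0 | T1 T2
  B -> B S | T1 T0
  T0 -> c
  T1 -> a
  T2 -> b

CYK fill (cells [i..j] with 1 ≤ i ≤ j ≤ 2 only):
  cell(1,1) a: {T1}  orig:{}
  cell(2,2) b: {T2}  orig:{}
  cell(1,2) ab: {A}

Original NTs in T[1,2] deriving "ab": ["A"]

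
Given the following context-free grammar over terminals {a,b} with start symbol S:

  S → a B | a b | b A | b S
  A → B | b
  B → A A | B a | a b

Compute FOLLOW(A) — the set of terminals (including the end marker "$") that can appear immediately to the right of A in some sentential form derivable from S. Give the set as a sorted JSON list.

Compute FIRST by fixpoint:
round 1:
  A via A→b: +{b}
  B via B→A A: +{b}
  B via B→a b: +{a}
  S via S→a B: +{a}
  S via S→b A: +{b}
  S: {a,b}  A: {b}  B: {a,b}
round 2:
  A via A→B: +{a}
  S: {a,b}  A: {a,b}  B: {a,b}
round 3: done
  S: {a,b}  A: {a,b}  B: {a,b}

Compute FOLLOW by fixpoint:
initialize: $ ∈ FOLLOW(S)
pass 1:
  B→A A: FOLLOW(A) ⊇ FIRST(A) = {a,b}; new: +{a,b}
  B→B a: FOLLOW(B) ⊇ FIRST(a) = {a}; new: +{a}
  S→a B: FOLLOW(B) ⊇ FOLLOW(S) ⊇ {$}; new: +{$}
  S→b A: FOLLOW(A) ⊇ FOLLOW(S) ⊇ {$}; new: +{$}
  FOLLOW[S]={$}  FOLLOW[A]={$,a,b}  FOLLOW[B]={$,a}
pass 2:
  A→B: FOLLOW(B) ⊇ FOLLOW(A) ⊇ {$,a,b}; new: +{b}
  FOLLOW[S]={$}  FOLLOW[A]={$,a,b}  FOLLOW[B]={$,a,b}
pass 3: (no change)
  FOLLOW[S]={$}  FOLLOW[A]={$,a,b}  FOLLOW[B]={$,a,b}

FOLLOW(A) = ["$", "a", "b"]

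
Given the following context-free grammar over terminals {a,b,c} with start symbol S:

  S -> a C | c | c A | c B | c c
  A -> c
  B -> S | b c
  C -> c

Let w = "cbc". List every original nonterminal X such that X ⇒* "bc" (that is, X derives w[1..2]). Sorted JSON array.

CNF form of G:
  S -> T0 C | T2 A | T2 B | T2 T2 | c
  A -> c
  B -> T0 C | T1 T2 | T2 A | T2 B | T2 T2 | c
  C -> c
  T0 -> a
  T1 -> b
  T2 -> c

CYK table (by increasing span) — only the sub-triangle for w[1..2]:
  [1..1]={T1}  "b"  orig:{}
  [2..2]={A,B,C,S,T2}  "c"  orig:{A,B,C,S}
  [1..2]={B}  "bc"

Original NTs in T[1,2] deriving "bc": ["B"]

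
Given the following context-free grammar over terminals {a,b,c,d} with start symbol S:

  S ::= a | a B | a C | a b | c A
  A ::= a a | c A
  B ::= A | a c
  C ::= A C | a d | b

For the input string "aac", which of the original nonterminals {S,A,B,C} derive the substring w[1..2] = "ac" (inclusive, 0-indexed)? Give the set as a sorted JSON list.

Convert to CNF:
  S -> T0 B | T0 C | T0 T3 | T1 A | a
  A -> T0 T0 | T1 A
  B -> T0 T0 | T0 T1 | T1 A
  C -> A C | T0 T2 | b
  T0 -> a
  T1 -> c
  T2 -> d
  T3 -> b

Fill CYK table bottom-up — only the sub-triangle for w[1..2]:
  cell(1,1) a: {S,T0}  orig:{S}
  cell(2,2) c: {T1}  orig:{}
  cell(1,2) ac: {B}

Original NTs in T[1,2] deriving "ac": ["B"]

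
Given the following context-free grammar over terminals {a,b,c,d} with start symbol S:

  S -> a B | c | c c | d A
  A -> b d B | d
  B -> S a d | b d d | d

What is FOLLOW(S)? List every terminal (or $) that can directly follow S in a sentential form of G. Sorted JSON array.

FIRST sets, iterate to fixpoint:
round 1:
  A via A→b d B: +{b}
  A via A→d: +{d}
  B via B→b d d: +{b}
  B via B→d: +{d}
  S via S→a B: +{a}
  S via S→c: +{c}
  S via S→d A: +{d}
  FIRST[S]={a,c,d}  FIRST[A]={b,d}  FIRST[B]={b,d}
round 2:
  B via B→S a d: +{a,c}
  FIRST[S]={a,c,d}  FIRST[A]={b,d}  FIRST[B]={a,b,c,d}
round 3: (stable)
  FIRST[S]={a,c,d}  FIRST[A]={b,d}  FIRST[B]={a,b,c,d}

FOLLOW sets:
FOLLOW(S) := {$}
iter 1:
  B→S a d: FOLLOW(S) ⊇ FIRST(a) = {a}; new: +{a}
  S→a B: FOLLOW(B) ⊇ FOLLOW(S) ⊇ {$,a}; new: +{$,a}
  S→d A: FOLLOW(A) ⊇ FOLLOW(S) ⊇ {$,a}; new: +{$,a}
  S: {$,a}  A: {$,a}  B: {$,a}
iter 2: (stable)
  S: {$,a}  A: {$,a}  B: {$,a}

FOLLOW(S) = ["$", "a"]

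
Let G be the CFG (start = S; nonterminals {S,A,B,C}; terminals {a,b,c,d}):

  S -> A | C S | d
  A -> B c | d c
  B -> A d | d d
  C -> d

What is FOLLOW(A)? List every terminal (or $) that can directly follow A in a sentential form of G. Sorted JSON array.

Compute FIRST by fixpoint:
iter 1:
  A via A→d c: +{d}
  B via B→A d: +{d}
  C via C→d: +{d}
  S via S→A: +{d}
  S: {d}  A: {d}  B: {d}  C: {d}
iter 2: done
  S: {d}  A: {d}  B: {d}  C: {d}

Compute FOLLOW by fixpoint:
seed FOLLOW(S) with $
round 1:
  A→B c: FOLLOW(B) ⊇ FIRST(c) = {c}; new: +{c}
  B→A d: FOLLOW(A) ⊇ FIRST(d) = {d}; new: +{d}
  S→A: FOLLOW(A) ⊇ FOLLOW(S) ⊇ {$}; new: +{$}
  S→C S: FOLLOW(C) ⊇ FIRST(S) = {d}; new: +{d}
  FOLLOW[S]={$}  FOLLOW[A]={$,d}  FOLLOW[B]={c}  FOLLOW[C]={d}
round 2: (no change)
  FOLLOW[S]={$}  FOLLOW[A]={$,d}  FOLLOW[B]={c}  FOLLOW[C]={d}

FOLLOW(A) = ["$", "d"]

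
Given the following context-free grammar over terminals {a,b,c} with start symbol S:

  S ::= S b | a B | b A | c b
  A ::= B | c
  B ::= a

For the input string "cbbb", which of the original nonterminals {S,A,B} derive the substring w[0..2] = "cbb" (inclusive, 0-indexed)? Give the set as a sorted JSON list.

Convert to CNF:
  S -> S T0 | T0 A | T1 B | T2 T0
  A -> a | c
  B -> a
  T0 -> b
  T1 -> a
  T2 -> c

CYK fill — only the sub-triangle for w[0..2]:
  cell(0,0) c: {A,T2}  orig:{A}
  cell(1,1) b: {T0}  orig:{}
  cell(2,2) b: {T0}  orig:{}
  cell(0,1) cb: {S}
  cell(1,2) bb: ∅
  cell(0,2) cbb: {S}

Original NTs in T[0,2] deriving "cbb": ["S"]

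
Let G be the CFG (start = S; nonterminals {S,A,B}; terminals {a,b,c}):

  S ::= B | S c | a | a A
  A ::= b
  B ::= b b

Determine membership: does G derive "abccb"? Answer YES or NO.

Convert to CNF:
  S -> S T1 | T0 T0 | T2 A | a
  A -> b
  B -> T0 T0
  T0 -> b
  T1 -> c
  T2 -> a

Fill CYK table bottom-up:
  T[0,0] 'a' = {S,T2}  orig:{S}
  T[1,1] 'b' = {A,T0}  orig:{A}
  T[2,2] 'c' = {T1}  orig:{}
  T[3,3] 'c' = {T1}  orig:{}
  T[4,4] 'b' = {A,T0}  orig:{A}
  T[0,1] 'ab' = {S}
  T[1,2] 'bc' = ∅
  T[2,3] 'cc' = ∅
  T[3,4] 'cb' = ∅
  T[0,2] 'abc' = {S}
  T[1,3] 'bcc' = ∅
  T[2,4] 'ccb' = ∅
  T[0,3] 'abcc' = {S}
  T[1,4] 'bccb' = ∅
  T[0,4] 'abccb' = ∅

S ∉ T[0,4] ⇒ NO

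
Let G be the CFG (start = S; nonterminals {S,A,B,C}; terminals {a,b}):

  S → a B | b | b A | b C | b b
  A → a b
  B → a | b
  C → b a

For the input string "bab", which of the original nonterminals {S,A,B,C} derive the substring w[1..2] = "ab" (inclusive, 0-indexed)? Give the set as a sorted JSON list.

Convert to CNF:
  S -> T0 B | T1 A | T1 C | T1 T1 | b
  A -> T0 T1
  B -> a | b
  C -> T1 T0
  T0 -> a
  T1 -> b

Fill CYK table bottom-up, restricted to cells inside w[1..2]:
  cell(1,1) a: {B,T0}  orig:{B}
  cell(2,2) b: {B,S,T1}  orig:{B,S}
  cell(1,2) ab: {A,S}

Original NTs in T[1,2] deriving "ab": ["A", "S"]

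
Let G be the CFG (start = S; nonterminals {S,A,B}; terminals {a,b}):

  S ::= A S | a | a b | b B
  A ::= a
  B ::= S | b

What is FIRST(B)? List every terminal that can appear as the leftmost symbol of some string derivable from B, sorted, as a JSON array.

FIRST iteration:
pass 1:
  A via A→a: +{a}
  B via B→b: +{b}
  S via S→A S: +{a}
  S via S→b B: +{b}
  S: {a,b}  A: {a}  B: {b}
pass 2:
  B via B→S: +{a}
  S: {a,b}  A: {a}  B: {a,b}
pass 3: (no change)
  S: {a,b}  A: {a}  B: {a,b}

FIRST(B) = ["a", "b"]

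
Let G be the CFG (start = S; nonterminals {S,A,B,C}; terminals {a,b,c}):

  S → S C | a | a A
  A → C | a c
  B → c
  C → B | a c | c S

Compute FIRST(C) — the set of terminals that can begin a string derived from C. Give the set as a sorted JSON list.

FIRST iteration:
iter 1:
  A via A→a c: +{a}
  B via B→c: +{c}
  C via C→B: +{c}
  C via C→a c: +{a}
  S via S→a: +{a}
  FIRST(S)={a}  FIRST(A)={a}  FIRST(B)={c}  FIRST(C)={a,c}
iter 2:
  A via A→C: +{c}
  FIRST(S)={a}  FIRST(A)={a,c}  FIRST(B)={c}  FIRST(C)={a,c}
iter 3: (no change)
  FIRST(S)={a}  FIRST(A)={a,c}  FIRST(B)={c}  FIRST(C)={a,c}

FIRST(C) = ["a", "c"]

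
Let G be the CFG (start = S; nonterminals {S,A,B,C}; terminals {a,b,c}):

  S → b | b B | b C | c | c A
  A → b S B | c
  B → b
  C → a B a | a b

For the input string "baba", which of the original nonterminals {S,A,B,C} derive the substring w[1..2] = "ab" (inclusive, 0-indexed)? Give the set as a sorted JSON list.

CNF form of G:
  S -> T0 B | T0 C | T2 A | b | c
  A -> T0 X3 | c
  B -> b
  C -> T1 T0 | T1 X4
  T0 -> b
  T1 -> a
  T2 -> c
  X3 -> S B
  X4 -> B T1

Fill CYK table bottom-up (cells [i..j] with 1 ≤ i ≤ j ≤ 2 only):
  T[1,1] 'a' = {T1}  orig:{}
  T[2,2] 'b' = {B,S,T0}  orig:{B,S}
  T[1,2] 'ab' = {C}

Original NTs in T[1,2] deriving "ab": ["C"]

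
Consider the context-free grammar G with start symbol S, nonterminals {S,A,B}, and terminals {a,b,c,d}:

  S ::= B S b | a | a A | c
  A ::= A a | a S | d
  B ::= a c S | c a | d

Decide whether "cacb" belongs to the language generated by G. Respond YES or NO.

CNF form of G:
  S -> B X4 | T0 A | a | c
  A -> A T0 | T0 S | d
  B -> T0 X3 | T1 T0 | d
  T0 -> a
  T1 -> c
  T2 -> b
  X3 -> T1 S
  X4 -> S T2

Fill CYK table bottom-up:
  cell(0,0) c: {S,T1}  orig:{S}
  cell(1,1) a: {S,T0}  orig:{S}
  cell(2,2) c: {S,T1}  orig:{S}
  cell(3,3) b: {T2}  orig:{}
  cell(0,1) ca: {B,X3}  orig:{B}
  cell(1,2) ac: {A}
  cell(2,3) cb: {X4}  orig:{}
  cell(0,2) cac: ∅
  cell(1,3) acb: ∅
  cell(0,3) cacb: {S}

S ∈ T[0,3] ⇒ YES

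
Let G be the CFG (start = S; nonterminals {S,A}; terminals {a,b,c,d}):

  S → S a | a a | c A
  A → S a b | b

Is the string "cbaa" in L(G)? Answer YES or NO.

CNF form of G:
  S -> S T0 | T0 T0 | T2 A
  A -> S X3 | b
  T0 -> a
  T1 -> b
  T2 -> c
  X3 -> T0 T1

CYK table (by increasing span):
  cell(0,0) c: {T2}  orig:{}
  cell(1,1) b: {A,T1}  orig:{A}
  cell(2,2) a: {T0}  orig:{}
  cell(3,3) a: {T0}  orig:{}
  cell(0,1) cb: {S}
  cell(1,2) ba: ∅
  cell(2,3) aa: {S}
  cell(0,2) cba: {S}
  cell(1,3) baa: ∅
  cell(0,3) cbaa: {S}

S ∈ T[0,3] ⇒ YES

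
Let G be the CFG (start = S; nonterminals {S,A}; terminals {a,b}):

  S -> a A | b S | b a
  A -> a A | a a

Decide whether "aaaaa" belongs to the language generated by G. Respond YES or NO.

CNF form of G:
  S -> T0 A | T1 S | T1 T0
  A -> T0 A | T0 T0
  T0 -> a
  T1 -> b

CYK table (by increasing span):
  T[0,0] 'a' = {T0}  orig:{}
  T[1,1] 'a' = {T0}  orig:{}
  T[2,2] 'a' = {T0}  orig:{}
  T[3,3] 'a' = {T0}  orig:{}
  T[4,4] 'a' = {T0}  orig:{}
  T[0,1] 'aa' = {A}
  T[1,2] 'aa' = {A}
  T[2,3] 'aa' = {A}
  T[3,4] 'aa' = {A}
  T[0,2] 'aaa' = {A,S}
  T[1,3] 'aaa' = {A,S}
  T[2,4] 'aaa' = {A,S}
  T[0,3] 'aaaa' = {A,S}
  T[1,4] 'aaaa' = {A,S}
  T[0,4] 'aaaaa' = {A,S}

S ∈ T[0,4] ⇒ YES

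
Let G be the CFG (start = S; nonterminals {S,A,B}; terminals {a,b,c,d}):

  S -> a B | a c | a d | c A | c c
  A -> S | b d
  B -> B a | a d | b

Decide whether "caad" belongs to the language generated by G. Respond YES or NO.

CNF form of G:
  S -> T0 B | T0 T1 | T0 T2 | T1 A | T1 T1
  A -> T0 B | T0 T1 | T0 T2 | T1 A | T1 T1 | T3 T2
  B -> B T0 | T0 T2 | b
  T0 -> a
  T1 -> c
  T2 -> d
  T3 -> b

CYK table (by increasing span):
  cell(0,0) c: {T1}  orig:{}
  cell(1,1) a: {T0}  orig:{}
  cell(2,2) a: {T0}  orig:{}
  cell(3,3) d: {T2}  orig:{}
  cell(0,1) ca: ∅
  cell(1,2) aa: ∅
  cell(2,3) ad: {A,B,S}
  cell(0,2) caa: ∅
  cell(1,3) aad: {A,S}
  cell(0,3) caad: {A,S}

S ∈ T[0,3] ⇒ YES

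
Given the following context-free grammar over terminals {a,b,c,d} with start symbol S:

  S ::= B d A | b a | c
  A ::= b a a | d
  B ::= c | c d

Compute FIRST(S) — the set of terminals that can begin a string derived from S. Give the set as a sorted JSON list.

FIRST iteration:
pass 1:
  A via A→b a a: +{b}
  A via A→d: +{d}
  B via B→c: +{c}
  S via S→B d A: +{c}
  S via S→b a: +{b}
  S: {b,c}  A: {b,d}  B: {c}
pass 2: (stable)
  S: {b,c}  A: {b,d}  B: {c}

FIRST(S) = ["b", "c"]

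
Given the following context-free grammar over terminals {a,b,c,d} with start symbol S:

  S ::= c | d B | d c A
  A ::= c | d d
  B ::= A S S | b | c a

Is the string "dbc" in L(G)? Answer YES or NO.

CNF form of G:
  S -> T0 B | T0 X4 | c
  A -> T0 T0 | c
  B -> A X3 | T1 T2 | b
  T0 -> d
  T1 -> c
  T2 -> a
  X3 -> S S
  X4 -> T1 A

Fill CYK table bottom-up:
  cell(0,0) d: {T0}  orig:{}
  cell(1,1) b: {B}
  cell(2,2) c: {A,S,T1}  orig:{A,S}
  cell(0,1) db: {S}
  cell(1,2) bc: ∅
  cell(0,2) dbc: {X3}  orig:{}

S ∉ T[0,2] ⇒ NO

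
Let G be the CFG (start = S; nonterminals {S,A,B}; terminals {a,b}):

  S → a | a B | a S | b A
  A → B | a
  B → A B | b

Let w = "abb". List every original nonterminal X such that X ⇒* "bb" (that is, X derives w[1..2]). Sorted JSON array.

CNF form of G:
  S -> T0 B | T0 S | T1 A | a
  A -> A B | a | b
  B -> A B | b
  T0 -> a
  T1 -> b

CYK fill (cells [i..j] with 1 ≤ i ≤ j ≤ 2 only):
  cell(1,1) b: {A,B,T1}  orig:{A,B}
  cell(2,2) b: {A,B,T1}  orig:{A,B}
  cell(1,2) bb: {A,B,S}

Original NTs in T[1,2] deriving "bb": ["A", "B", "S"]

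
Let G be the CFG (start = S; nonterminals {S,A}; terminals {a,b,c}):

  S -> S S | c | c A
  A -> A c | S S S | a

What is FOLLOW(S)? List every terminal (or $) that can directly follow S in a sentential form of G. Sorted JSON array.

FIRST sets, iterate to fixpoint:
[1]
  A via A→a: +{a}
  S via S→c: +{c}
  FIRST[S]={c}  FIRST[A]={a}
[2]
  A via A→S S S: +{c}
  FIRST[S]={c}  FIRST[A]={a,c}
[3] done
  FIRST[S]={c}  FIRST[A]={a,c}

FOLLOW sets:
FOLLOW(S) := {$}
round 1:
  A→A c: FOLLOW(A) ⊇ FIRST(c) = {c}; new: +{c}
  A→S S S: FOLLOW(S) ⊇ FIRST(S) = {c}; new: +{c}
  S→c A: FOLLOW(A) ⊇ FOLLOW(S) ⊇ {$,c}; new: +{$}
  FOLLOW(S)={$,c}  FOLLOW(A)={$,c}
round 2: done
  FOLLOW(S)={$,c}  FOLLOW(A)={$,c}

FOLLOW(S) = ["$", "c"]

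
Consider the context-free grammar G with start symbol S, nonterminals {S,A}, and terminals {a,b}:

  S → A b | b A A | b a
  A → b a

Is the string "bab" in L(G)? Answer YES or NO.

Convert to CNF:
  S -> A T0 | T0 T1 | T0 X2
  A -> T0 T1
  T0 -> b
  T1 -> a
  X2 -> A A

CYK table (by increasing span):
  [0..0]={T0}  "b"  orig:{}
  [1..1]={T1}  "a"  orig:{}
  [2..2]={T0}  "b"  orig:{}
  [0..1]={A,S}  "ba"
  [1..2]=∅  "ab"
  [0..2]={S}  "bab"

S ∈ T[0,2] ⇒ YES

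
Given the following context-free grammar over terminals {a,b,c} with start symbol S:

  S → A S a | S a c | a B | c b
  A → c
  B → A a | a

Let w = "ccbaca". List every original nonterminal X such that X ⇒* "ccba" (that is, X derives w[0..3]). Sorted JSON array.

Convert to CNF:
  S -> A X3 | S X4 | T0 B | T1 T2
  A -> c
  B -> A T0 | a
  T0 -> a
  T1 -> c
  T2 -> b
  X3 -> S T0
  X4 -> T0 T1

Fill CYK table bottom-up (cells [i..j] with 0 ≤ i ≤ j ≤ 3 only):
  [0..0]={A,T1}  "c"  orig:{A}
  [1..1]={A,T1}  "c"  orig:{A}
  [2..2]={T2}  "b"  orig:{}
  [3..3]={B,T0}  "a"  orig:{B}
  [0..1]=∅  "cc"
  [1..2]={S}  "cb"
  [2..3]=∅  "ba"
  [0..2]=∅  "ccb"
  [1..3]={X3}  "cba"  orig:{}
  [0..3]={S}  "ccba"

Original NTs in T[0,3] deriving "ccba": ["S"]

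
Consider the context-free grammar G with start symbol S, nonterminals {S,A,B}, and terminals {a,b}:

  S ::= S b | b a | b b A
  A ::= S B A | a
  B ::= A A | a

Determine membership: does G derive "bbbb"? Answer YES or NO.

Convert to CNF:
  S -> S T0 | T0 T1 | T0 X3
  A -> S X2 | a
  B -> A A | a
  T0 -> b
  T1 -> a
  X2 -> B A
  X3 -> T0 A

CYK table (by increasing span):
  cell(0,0) b: {T0}  orig:{}
  cell(1,1) b: {T0}  orig:{}
  cell(2,2) b: {T0}  orig:{}
  cell(3,3) b: {T0}  orig:{}
  cell(0,1) bb: ∅
  cell(1,2) bb: ∅
  cell(2,3) bb: ∅
  cell(0,2) bbb: ∅
  cell(1,3) bbb: ∅
  cell(0,3) bbbb: ∅

S ∉ T[0,3] ⇒ NO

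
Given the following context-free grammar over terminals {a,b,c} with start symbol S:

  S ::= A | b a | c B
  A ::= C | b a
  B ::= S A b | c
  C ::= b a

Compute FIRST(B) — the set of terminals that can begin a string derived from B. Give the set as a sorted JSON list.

FIRST iteration:
[1]
  A via A→b a: +{b}
  B via B→c: +{c}
  C via C→b a: +{b}
  S via S→A: +{b}
  S via S→c B: +{c}
  FIRST(S)={b,c}  FIRST(A)={b}  FIRST(B)={c}  FIRST(C)={b}
[2]
  B via B→S A b: +{b}
  FIRST(S)={b,c}  FIRST(A)={b}  FIRST(B)={b,c}  FIRST(C)={b}
[3] done
  FIRST(S)={b,c}  FIRST(A)={b}  FIRST(B)={b,c}  FIRST(C)={b}

FIRST(B) = ["b", "c"]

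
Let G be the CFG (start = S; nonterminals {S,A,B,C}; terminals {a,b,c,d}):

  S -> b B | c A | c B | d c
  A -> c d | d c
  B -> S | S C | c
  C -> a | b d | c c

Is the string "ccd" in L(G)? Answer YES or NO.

Convert to CNF:
  S -> T0 A | T0 B | T1 T0 | T2 B
  A -> T0 T1 | T1 T0
  B -> S C | T0 A | T0 B | T1 T0 | T2 B | c
  C -> T0 T0 | T2 T1 | a
  T0 -> c
  T1 -> d
  T2 -> b

CYK fill:
  [0..0]={B,T0}  "c"  orig:{B}
  [1..1]={B,T0}  "c"  orig:{B}
  [2..2]={T1}  "d"  orig:{}
  [0..1]={B,C,S}  "cc"
  [1..2]={A}  "cd"
  [0..2]={B,S}  "ccd"

S ∈ T[0,2] ⇒ YES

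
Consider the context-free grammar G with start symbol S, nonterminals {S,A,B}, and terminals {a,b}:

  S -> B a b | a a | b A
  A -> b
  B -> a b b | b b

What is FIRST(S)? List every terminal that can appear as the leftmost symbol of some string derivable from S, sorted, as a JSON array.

FIRST sets, iterate to fixpoint:
iter 1:
  A via A→b: +{b}
  B via B→a b b: +{a}
  B via B→b b: +{b}
  S via S→B a b: +{a,b}
  S: {a,b}  A: {b}  B: {a,b}
iter 2: — fixpoint
  S: {a,b}  A: {b}  B: {a,b}

FIRST(S) = ["a", "b"]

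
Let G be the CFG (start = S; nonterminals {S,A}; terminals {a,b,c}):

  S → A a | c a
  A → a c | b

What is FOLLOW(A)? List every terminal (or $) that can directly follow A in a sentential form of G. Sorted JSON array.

FIRST iteration:
pass 1:
  A via A→a c: +{a}
  A via A→b: +{b}
  S via S→A a: +{a,b}
  S via S→c a: +{c}
  FIRST[S]={a,b,c}  FIRST[A]={a,b}
pass 2: (no change)
  FIRST[S]={a,b,c}  FIRST[A]={a,b}

Compute FOLLOW by fixpoint:
FOLLOW(S) := {$}
pass 1:
  S→A a: FOLLOW(A) ⊇ FIRST(a) = {a}; new: +{a}
  FOLLOW(S)={$}  FOLLOW(A)={a}
pass 2: (stable)
  FOLLOW(S)={$}  FOLLOW(A)={a}

FOLLOW(A) = ["a"]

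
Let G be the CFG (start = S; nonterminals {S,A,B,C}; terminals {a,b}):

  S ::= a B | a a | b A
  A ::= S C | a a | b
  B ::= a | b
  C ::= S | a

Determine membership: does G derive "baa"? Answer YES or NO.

Convert to CNF:
  S -> T0 B | T0 T0 | T1 A
  A -> S C | T0 T0 | b
  B -> a | b
  C -> T0 B | T0 T0 | T1 A | a
  T0 -> a
  T1 -> b

CYK table (by increasing span):
  T[0,0] 'b' = {A,B,T1}  orig:{A,B}
  T[1,1] 'a' = {B,C,T0}  orig:{B,C}
  T[2,2] 'a' = {B,C,T0}  orig:{B,C}
  T[0,1] 'ba' = ∅
  T[1,2] 'aa' = {A,C,S}
  T[0,2] 'baa' = {C,S}

S ∈ T[0,2] ⇒ YES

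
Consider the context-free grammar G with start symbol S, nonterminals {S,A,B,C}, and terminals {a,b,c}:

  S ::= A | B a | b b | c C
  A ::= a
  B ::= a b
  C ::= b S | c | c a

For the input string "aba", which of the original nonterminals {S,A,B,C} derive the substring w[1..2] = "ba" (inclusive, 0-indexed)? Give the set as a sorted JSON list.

Convert to CNF:
  S -> B T0 | T1 T1 | T2 C | a
  A -> a
  B -> T0 T1
  C -> T1 S | T2 T0 | c
  T0 -> a
  T1 -> b
  T2 -> c

CYK table (by increasing span) — only the sub-triangle for w[1..2]:
  cell(1,1) b: {T1}  orig:{}
  cell(2,2) a: {A,S,T0}  orig:{A,S}
  cell(1,2) ba: {C}

Original NTs in T[1,2] deriving "ba": ["C"]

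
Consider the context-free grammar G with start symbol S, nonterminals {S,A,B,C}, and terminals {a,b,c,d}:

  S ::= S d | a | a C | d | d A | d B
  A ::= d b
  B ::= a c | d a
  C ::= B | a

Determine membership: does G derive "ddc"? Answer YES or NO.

CNF form of G:
  S -> S T0 | T0 A | T0 B | T2 C | a | d
  A -> T0 T1
  B -> T0 T2 | T2 T3
  C -> T0 T2 | T2 T3 | a
  T0 -> d
  T1 -> b
  T2 -> a
  T3 -> c

Fill CYK table bottom-up:
  cell(0,0) d: {S,T0}  orig:{S}
  cell(1,1) d: {S,T0}  orig:{S}
  cell(2,2) c: {T3}  orig:{}
  cell(0,1) dd: {S}
  cell(1,2) dc: ∅
  cell(0,2) ddc: ∅

S ∉ T[0,2] ⇒ NO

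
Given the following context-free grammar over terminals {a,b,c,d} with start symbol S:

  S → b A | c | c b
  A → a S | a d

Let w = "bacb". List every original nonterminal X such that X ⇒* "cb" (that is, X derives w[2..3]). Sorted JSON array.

CNF form of G:
  S -> T2 A | T3 T2 | c
  A -> T0 S | T0 T1
  T0 -> a
  T1 -> d
  T2 -> b
  T3 -> c

CYK table (by increasing span), restricted to cells inside w[2..3]:
  [2..2]={S,T3}  "c"  orig:{S}
  [3..3]={T2}  "b"  orig:{}
  [2..3]={S}  "cb"

Original NTs in T[2,3] deriving "cb": ["S"]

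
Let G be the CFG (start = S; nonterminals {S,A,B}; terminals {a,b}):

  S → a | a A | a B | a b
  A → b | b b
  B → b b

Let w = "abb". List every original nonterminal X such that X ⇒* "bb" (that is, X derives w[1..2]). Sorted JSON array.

CNF form of G:
  S -> T1 A | T1 B | T1 T0 | a
  A -> T0 T0 | b
  B -> T0 T0
  T0 -> b
  T1 -> a

CYK fill — only the sub-triangle for w[1..2]:
  T[1,1] 'b' = {A,T0}  orig:{A}
  T[2,2] 'b' = {A,T0}  orig:{A}
  T[1,2] 'bb' = {A,B}

Original NTs in T[1,2] deriving "bb": ["A", "B"]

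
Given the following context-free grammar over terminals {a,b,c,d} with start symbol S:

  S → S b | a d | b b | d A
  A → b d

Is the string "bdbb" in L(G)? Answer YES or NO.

Convert to CNF:
  S -> S T0 | T0 T0 | T1 A | T2 T1
  A -> T0 T1
  T0 -> b
  T1 -> d
  T2 -> a

CYK table (by increasing span):
  [0..0]={T0}  "b"  orig:{}
  [1..1]={T1}  "d"  orig:{}
  [2..2]={T0}  "b"  orig:{}
  [3..3]={T0}  "b"  orig:{}
  [0..1]={A}  "bd"
  [1..2]=∅  "db"
  [2..3]={S}  "bb"
  [0..2]=∅  "bdb"
  [1..3]=∅  "dbb"
  [0..3]=∅  "bdbb"

S ∉ T[0,3] ⇒ NO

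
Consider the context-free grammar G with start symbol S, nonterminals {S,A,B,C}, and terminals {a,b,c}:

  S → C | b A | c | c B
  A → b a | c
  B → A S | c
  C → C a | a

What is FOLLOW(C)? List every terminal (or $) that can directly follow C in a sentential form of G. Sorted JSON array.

FIRST iteration:
[1]
  A via A→b a: +{b}
  A via A→c: +{c}
  B via B→A S: +{b,c}
  C via C→a: +{a}
  S via S→C: +{a}
  S via S→b A: +{b}
  S via S→c: +{c}
  S: {a,b,c}  A: {b,c}  B: {b,c}  C: {a}
[2] (no change)
  S: {a,b,c}  A: {b,c}  B: {b,c}  C: {a}

FOLLOW iteration:
seed FOLLOW(S) with $
pass 1:
  B→A S: FOLLOW(A) ⊇ FIRST(S) = {a,b,c}; new: +{a,b,c}
  C→C a: FOLLOW(C) ⊇ FIRST(a) = {a}; new: +{a}
  S→C: FOLLOW(C) ⊇ FOLLOW(S) ⊇ {$}; new: +{$}
  S→b A: FOLLOW(A) ⊇ FOLLOW(S) ⊇ {$}; new: +{$}
  S→c B: FOLLOW(B) ⊇ FOLLOW(S) ⊇ {$}; new: +{$}
  S: {$}  A: {$,a,b,c}  B: {$}  C: {$,a}
pass 2: (no change)
  S: {$}  A: {$,a,b,c}  B: {$}  C: {$,a}

FOLLOW(C) = ["$", "a"]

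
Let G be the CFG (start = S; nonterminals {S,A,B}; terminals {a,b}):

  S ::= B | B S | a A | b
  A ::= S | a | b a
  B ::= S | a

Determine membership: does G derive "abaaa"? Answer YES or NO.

CNF form of G:
  S -> B S | T0 A | a | b
  A -> B S | T0 A | T1 T0 | a | b
  B -> B S | T0 A | a | b
  T0 -> a
  T1 -> b

CYK table (by increasing span):
  T[0,0] 'a' = {A,B,S,T0}  orig:{A,B,S}
  T[1,1] 'b' = {A,B,S,T1}  orig:{A,B,S}
  T[2,2] 'a' = {A,B,S,T0}  orig:{A,B,S}
  T[3,3] 'a' = {A,B,S,T0}  orig:{A,B,S}
  T[4,4] 'a' = {A,B,S,T0}  orig:{A,B,S}
  T[0,1] 'ab' = {A,B,S}
  T[1,2] 'ba' = {A,B,S}
  T[2,3] 'aa' = {A,B,S}
  T[3,4] 'aa' = {A,B,S}
  T[0,2] 'aba' = {A,B,S}
  T[1,3] 'baa' = {A,B,S}
  T[2,4] 'aaa' = {A,B,S}
  T[0,3] 'abaa' = {A,B,S}
  T[1,4] 'baaa' = {A,B,S}
  T[0,4] 'abaaa' = {A,B,S}

S ∈ T[0,4] ⇒ YES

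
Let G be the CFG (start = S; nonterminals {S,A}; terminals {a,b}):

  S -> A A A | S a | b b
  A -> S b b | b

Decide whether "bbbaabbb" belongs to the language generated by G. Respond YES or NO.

Convert to CNF:
  S -> A X3 | S T1 | T0 T0
  A -> S X2 | b
  T0 -> b
  T1 -> a
  X2 -> T0 T0
  X3 -> A A

Fill CYK table bottom-up:
  T[0,0] 'b' = {A,T0}  orig:{A}
  T[1,1] 'b' = {A,T0}  orig:{A}
  T[2,2] 'b' = {A,T0}  orig:{A}
  T[3,3] 'a' = {T1}  orig:{}
  T[4,4] 'a' = {T1}  orig:{}
  T[5,5] 'b' = {A,T0}  orig:{A}
  T[6,6] 'b' = {A,T0}  orig:{A}
  T[7,7] 'b' = {A,T0}  orig:{A}
  T[0,1] 'bb' = {S,X2,X3}  orig:{S}
  T[1,2] 'bb' = {S,X2,X3}  orig:{S}
  T[2,3] 'ba' = ∅
  T[3,4] 'aa' = ∅
  T[4,5] 'ab' = ∅
  T[5,6] 'bb' = {S,X2,X3}  orig:{S}
  T[6,7] 'bb' = {S,X2,X3}  orig:{S}
  T[0,2] 'bbb' = {S}
  T[1,3] 'bba' = {S}
  T[2,4] 'baa' = ∅
  T[3,5] 'aab' = ∅
  T[4,6] 'abb' = ∅
  T[5,7] 'bbb' = {S}
  T[0,3] 'bbba' = {S}
  T[1,4] 'bbaa' = {S}
  T[2,5] 'baab' = ∅
  T[3,6] 'aabb' = ∅
  T[4,7] 'abbb' = ∅
  T[0,4] 'bbbaa' = {S}
  T[1,5] 'bbaab' = ∅
  T[2,6] 'baabb' = ∅
  T[3,7] 'aabbb' = ∅
  T[0,5] 'bbbaab' = ∅
  T[1,6] 'bbaabb' = {A}
  T[2,7] 'baabbb' = ∅
  T[0,6] 'bbbaabb' = {A,X3}  orig:{A}
  T[1,7] 'bbaabbb' = {X3}  orig:{}
  T[0,7] 'bbbaabbb' = {S,X3}  orig:{S}

S ∈ T[0,7] ⇒ YES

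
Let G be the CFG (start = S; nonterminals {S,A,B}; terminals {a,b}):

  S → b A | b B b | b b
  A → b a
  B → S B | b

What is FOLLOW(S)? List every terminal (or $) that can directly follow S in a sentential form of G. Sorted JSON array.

Compute FIRST by fixpoint:
round 1:
  A via A→b a: +{b}
  B via B→b: +{b}
  S via S→b A: +{b}
  FIRST(S)={b}  FIRST(A)={b}  FIRST(B)={b}
round 2: (stable)
  FIRST(S)={b}  FIRST(A)={b}  FIRST(B)={b}

FOLLOW sets:
FOLLOW(S) := {$}
[1]
  B→S B: FOLLOW(S) ⊇ FIRST(B) = {b}; new: +{b}
  S→b A: FOLLOW(A) ⊇ FOLLOW(S) ⊇ {$,b}; new: +{$,b}
  S→b B b: FOLLOW(B) ⊇ FIRST(b) = {b}; new: +{b}
  S: {$,b}  A: {$,b}  B: {b}
[2] (no change)
  S: {$,b}  A: {$,b}  B: {b}

FOLLOW(S) = ["$", "b"]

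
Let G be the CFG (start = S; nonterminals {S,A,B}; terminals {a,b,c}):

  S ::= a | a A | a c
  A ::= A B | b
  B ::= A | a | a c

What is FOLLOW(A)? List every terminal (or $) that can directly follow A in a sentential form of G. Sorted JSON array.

FIRST iteration:
iter 1:
  A via A→b: +{b}
  B via B→A: +{b}
  B via B→a: +{a}
  S via S→a: +{a}
  S: {a}  A: {b}  B: {a,b}
iter 2: (stable)
  S: {a}  A: {b}  B: {a,b}

FOLLOW sets:
seed FOLLOW(S) with $
round 1:
  A→A B: FOLLOW(A) ⊇ FIRST(B) = {a,b}; new: +{a,b}
  A→A B: FOLLOW(B) ⊇ FOLLOW(A) ⊇ {a,b}; new: +{a,b}
  S→a A: FOLLOW(A) ⊇ FOLLOW(S) ⊇ {$}; new: +{$}
  FOLLOW[S]={$}  FOLLOW[A]={$,a,b}  FOLLOW[B]={a,b}
round 2:
  A→A B: FOLLOW(B) ⊇ FOLLOW(A) ⊇ {$,a,b}; new: +{$}
  FOLLOW[S]={$}  FOLLOW[A]={$,a,b}  FOLLOW[B]={$,a,b}
round 3: (no change)
  FOLLOW[S]={$}  FOLLOW[A]={$,a,b}  FOLLOW[B]={$,a,b}

FOLLOW(A) = ["$", "a", "b"]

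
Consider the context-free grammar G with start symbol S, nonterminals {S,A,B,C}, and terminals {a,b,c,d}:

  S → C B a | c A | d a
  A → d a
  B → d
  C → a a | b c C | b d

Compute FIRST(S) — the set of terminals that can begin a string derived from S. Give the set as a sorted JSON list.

FIRST sets, iterate to fixpoint:
[1]
  A via A→d a: +{d}
  B via B→d: +{d}
  C via C→a a: +{a}
  C via C→b c C: +{b}
  S via S→C B a: +{a,b}
  S via S→c A: +{c}
  S via S→d a: +{d}
  S: {a,b,c,d}  A: {d}  B: {d}  C: {a,b}
[2] (no change)
  S: {a,b,c,d}  A: {d}  B: {d}  C: {a,b}

FIRST(S) = ["a", "b", "c", "d"]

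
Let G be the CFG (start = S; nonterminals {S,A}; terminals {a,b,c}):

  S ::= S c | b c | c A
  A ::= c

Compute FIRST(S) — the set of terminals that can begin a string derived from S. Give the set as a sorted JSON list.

FIRST iteration:
pass 1:
  A via A→c: +{c}
  S via S→b c: +{b}
  S via S→c A: +{c}
  FIRST[S]={b,c}  FIRST[A]={c}
pass 2: done
  FIRST[S]={b,c}  FIRST[A]={c}

FIRST(S) = ["b", "c"]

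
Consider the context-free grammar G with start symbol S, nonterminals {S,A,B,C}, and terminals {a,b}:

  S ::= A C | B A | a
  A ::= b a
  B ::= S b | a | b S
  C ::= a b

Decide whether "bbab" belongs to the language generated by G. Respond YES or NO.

CNF form of G:
  S -> A C | B A | a
  A -> T0 T1
  B -> S T0 | T0 S | a
  C -> T1 T0
  T0 -> b
  T1 -> a

Fill CYK table bottom-up:
  [0..0]={T0}  "b"  orig:{}
  [1..1]={T0}  "b"  orig:{}
  [2..2]={B,S,T1}  "a"  orig:{B,S}
  [3..3]={T0}  "b"  orig:{}
  [0..1]=∅  "bb"
  [1..2]={A,B}  "ba"
  [2..3]={B,C}  "ab"
  [0..2]=∅  "bba"
  [1..3]=∅  "bab"
  [0..3]=∅  "bbab"

S ∉ T[0,3] ⇒ NO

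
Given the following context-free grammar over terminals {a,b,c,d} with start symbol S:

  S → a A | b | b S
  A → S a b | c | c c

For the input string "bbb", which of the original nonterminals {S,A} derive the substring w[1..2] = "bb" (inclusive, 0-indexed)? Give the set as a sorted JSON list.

Convert to CNF:
  S -> T0 A | T1 S | b
  A -> S X3 | T2 T2 | c
  T0 -> a
  T1 -> b
  T2 -> c
  X3 -> T0 T1

CYK fill (cells [i..j] with 1 ≤ i ≤ j ≤ 2 only):
  T[1,1] 'b' = {S,T1}  orig:{S}
  T[2,2] 'b' = {S,T1}  orig:{S}
  T[1,2] 'bb' = {S}

Original NTs in T[1,2] deriving "bb": ["S"]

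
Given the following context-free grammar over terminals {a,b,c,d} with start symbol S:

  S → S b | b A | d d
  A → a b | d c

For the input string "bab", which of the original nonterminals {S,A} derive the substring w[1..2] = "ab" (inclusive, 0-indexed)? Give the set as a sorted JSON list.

CNF form of G:
  S -> S T1 | T1 A | T2 T2
  A -> T0 T1 | T2 T3
  T0 -> a
  T1 -> b
  T2 -> d
  T3 -> c

CYK table (by increasing span) — only the sub-triangle for w[1..2]:
  T[1,1] 'a' = {T0}  orig:{}
  T[2,2] 'b' = {T1}  orig:{}
  T[1,2] 'ab' = {A}

Original NTs in T[1,2] deriving "ab": ["A"]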